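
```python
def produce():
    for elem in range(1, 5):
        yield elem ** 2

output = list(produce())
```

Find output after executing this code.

Step 1: For each elem in range(1, 5), yield elem**2:
  elem=1: yield 1**2 = 1
  elem=2: yield 2**2 = 4
  elem=3: yield 3**2 = 9
  elem=4: yield 4**2 = 16
Therefore output = [1, 4, 9, 16].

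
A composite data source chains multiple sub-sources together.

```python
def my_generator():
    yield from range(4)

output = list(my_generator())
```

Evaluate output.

Step 1: yield from delegates to the iterable, yielding each element.
Step 2: Collected values: [0, 1, 2, 3].
Therefore output = [0, 1, 2, 3].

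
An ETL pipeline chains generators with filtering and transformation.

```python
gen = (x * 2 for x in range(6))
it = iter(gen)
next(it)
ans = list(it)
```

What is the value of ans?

Step 1: Generator produces [0, 2, 4, 6, 8, 10].
Step 2: next(it) consumes first element (0).
Step 3: list(it) collects remaining: [2, 4, 6, 8, 10].
Therefore ans = [2, 4, 6, 8, 10].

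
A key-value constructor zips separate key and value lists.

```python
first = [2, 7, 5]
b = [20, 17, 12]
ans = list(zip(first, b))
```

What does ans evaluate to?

Step 1: zip pairs elements at same index:
  Index 0: (2, 20)
  Index 1: (7, 17)
  Index 2: (5, 12)
Therefore ans = [(2, 20), (7, 17), (5, 12)].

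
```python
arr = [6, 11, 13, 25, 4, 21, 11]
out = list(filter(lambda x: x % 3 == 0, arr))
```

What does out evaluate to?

Step 1: Filter elements divisible by 3:
  6 % 3 = 0: kept
  11 % 3 = 2: removed
  13 % 3 = 1: removed
  25 % 3 = 1: removed
  4 % 3 = 1: removed
  21 % 3 = 0: kept
  11 % 3 = 2: removed
Therefore out = [6, 21].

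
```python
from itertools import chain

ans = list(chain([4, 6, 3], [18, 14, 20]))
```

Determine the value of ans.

Step 1: chain() concatenates iterables: [4, 6, 3] + [18, 14, 20].
Therefore ans = [4, 6, 3, 18, 14, 20].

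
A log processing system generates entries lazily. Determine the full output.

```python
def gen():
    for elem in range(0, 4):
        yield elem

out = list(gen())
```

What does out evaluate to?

Step 1: The generator yields each value from range(0, 4).
Step 2: list() consumes all yields: [0, 1, 2, 3].
Therefore out = [0, 1, 2, 3].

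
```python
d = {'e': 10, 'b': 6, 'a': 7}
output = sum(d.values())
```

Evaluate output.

Step 1: d.values() = [10, 6, 7].
Step 2: sum = 23.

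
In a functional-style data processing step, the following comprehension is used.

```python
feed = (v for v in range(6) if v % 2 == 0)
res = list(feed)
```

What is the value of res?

Step 1: Filter range(6) keeping only even values:
  v=0: even, included
  v=1: odd, excluded
  v=2: even, included
  v=3: odd, excluded
  v=4: even, included
  v=5: odd, excluded
Therefore res = [0, 2, 4].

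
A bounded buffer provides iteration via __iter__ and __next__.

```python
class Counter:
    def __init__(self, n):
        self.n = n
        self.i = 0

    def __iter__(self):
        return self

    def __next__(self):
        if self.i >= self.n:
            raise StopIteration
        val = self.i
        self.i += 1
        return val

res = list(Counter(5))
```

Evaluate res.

Step 1: Counter(5) creates an iterator counting 0 to 4.
Step 2: list() consumes all values: [0, 1, 2, 3, 4].
Therefore res = [0, 1, 2, 3, 4].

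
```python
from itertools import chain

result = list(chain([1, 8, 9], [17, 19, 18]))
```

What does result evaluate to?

Step 1: chain() concatenates iterables: [1, 8, 9] + [17, 19, 18].
Therefore result = [1, 8, 9, 17, 19, 18].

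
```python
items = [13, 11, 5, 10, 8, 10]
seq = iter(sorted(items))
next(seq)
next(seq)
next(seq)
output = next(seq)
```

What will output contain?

Step 1: sorted([13, 11, 5, 10, 8, 10]) = [5, 8, 10, 10, 11, 13].
Step 2: Create iterator and skip 3 elements.
Step 3: next() returns 10.
Therefore output = 10.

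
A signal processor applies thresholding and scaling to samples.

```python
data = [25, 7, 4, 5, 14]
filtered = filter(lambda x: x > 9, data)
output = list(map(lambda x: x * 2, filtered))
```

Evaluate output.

Step 1: Filter data for elements > 9:
  25: kept
  7: removed
  4: removed
  5: removed
  14: kept
Step 2: Map x * 2 on filtered [25, 14]:
  25 -> 50
  14 -> 28
Therefore output = [50, 28].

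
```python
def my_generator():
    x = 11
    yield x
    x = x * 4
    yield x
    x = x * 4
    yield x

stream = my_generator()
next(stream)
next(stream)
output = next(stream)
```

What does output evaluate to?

Step 1: Trace through generator execution:
  Yield 1: x starts at 11, yield 11
  Yield 2: x = 11 * 4 = 44, yield 44
  Yield 3: x = 44 * 4 = 176, yield 176
Step 2: First next() gets 11, second next() gets the second value, third next() yields 176.
Therefore output = 176.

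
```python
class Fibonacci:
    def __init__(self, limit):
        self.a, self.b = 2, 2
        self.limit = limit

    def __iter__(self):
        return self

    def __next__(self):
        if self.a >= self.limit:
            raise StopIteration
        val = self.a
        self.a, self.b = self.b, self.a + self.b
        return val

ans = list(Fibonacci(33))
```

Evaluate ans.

Step 1: Fibonacci-like sequence (a=2, b=2) until >= 33:
  Yield 2, then a,b = 2,4
  Yield 2, then a,b = 4,6
  Yield 4, then a,b = 6,10
  Yield 6, then a,b = 10,16
  Yield 10, then a,b = 16,26
  Yield 16, then a,b = 26,42
  Yield 26, then a,b = 42,68
Step 2: 42 >= 33, stop.
Therefore ans = [2, 2, 4, 6, 10, 16, 26].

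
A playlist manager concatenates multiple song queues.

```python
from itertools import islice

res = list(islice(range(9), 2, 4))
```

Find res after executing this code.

Step 1: islice(range(9), 2, 4) takes elements at indices [2, 4).
Step 2: Elements: [2, 3].
Therefore res = [2, 3].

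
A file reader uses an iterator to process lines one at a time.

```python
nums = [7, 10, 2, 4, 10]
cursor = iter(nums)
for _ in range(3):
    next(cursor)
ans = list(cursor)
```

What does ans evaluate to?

Step 1: Create iterator over [7, 10, 2, 4, 10].
Step 2: Advance 3 positions (consuming [7, 10, 2]).
Step 3: list() collects remaining elements: [4, 10].
Therefore ans = [4, 10].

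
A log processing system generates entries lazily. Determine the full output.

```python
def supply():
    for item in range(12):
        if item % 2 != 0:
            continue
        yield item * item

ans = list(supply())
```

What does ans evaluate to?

Step 1: Only yield item**2 when item is divisible by 2:
  item=0: 0 % 2 == 0, yield 0**2 = 0
  item=2: 2 % 2 == 0, yield 2**2 = 4
  item=4: 4 % 2 == 0, yield 4**2 = 16
  item=6: 6 % 2 == 0, yield 6**2 = 36
  item=8: 8 % 2 == 0, yield 8**2 = 64
  item=10: 10 % 2 == 0, yield 10**2 = 100
Therefore ans = [0, 4, 16, 36, 64, 100].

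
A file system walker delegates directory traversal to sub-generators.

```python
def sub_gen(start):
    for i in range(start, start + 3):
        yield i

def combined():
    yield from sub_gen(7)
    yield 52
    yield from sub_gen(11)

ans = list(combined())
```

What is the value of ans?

Step 1: combined() delegates to sub_gen(7):
  yield 7
  yield 8
  yield 9
Step 2: yield 52
Step 3: Delegates to sub_gen(11):
  yield 11
  yield 12
  yield 13
Therefore ans = [7, 8, 9, 52, 11, 12, 13].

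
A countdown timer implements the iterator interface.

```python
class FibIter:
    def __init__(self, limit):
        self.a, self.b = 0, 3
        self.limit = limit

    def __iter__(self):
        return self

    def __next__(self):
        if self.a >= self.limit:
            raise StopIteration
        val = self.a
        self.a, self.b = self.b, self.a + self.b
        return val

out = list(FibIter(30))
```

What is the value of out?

Step 1: Fibonacci-like sequence (a=0, b=3) until >= 30:
  Yield 0, then a,b = 3,3
  Yield 3, then a,b = 3,6
  Yield 3, then a,b = 6,9
  Yield 6, then a,b = 9,15
  Yield 9, then a,b = 15,24
  Yield 15, then a,b = 24,39
  Yield 24, then a,b = 39,63
Step 2: 39 >= 30, stop.
Therefore out = [0, 3, 3, 6, 9, 15, 24].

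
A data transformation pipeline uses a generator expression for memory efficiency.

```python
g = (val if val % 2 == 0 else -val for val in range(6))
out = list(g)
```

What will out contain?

Step 1: For each val in range(6), yield val if even, else -val:
  val=0: even, yield 0
  val=1: odd, yield -1
  val=2: even, yield 2
  val=3: odd, yield -3
  val=4: even, yield 4
  val=5: odd, yield -5
Therefore out = [0, -1, 2, -3, 4, -5].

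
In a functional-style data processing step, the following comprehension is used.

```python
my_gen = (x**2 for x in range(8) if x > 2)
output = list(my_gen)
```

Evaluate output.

Step 1: For range(8), keep x > 2, then square:
  x=0: 0 <= 2, excluded
  x=1: 1 <= 2, excluded
  x=2: 2 <= 2, excluded
  x=3: 3 > 2, yield 3**2 = 9
  x=4: 4 > 2, yield 4**2 = 16
  x=5: 5 > 2, yield 5**2 = 25
  x=6: 6 > 2, yield 6**2 = 36
  x=7: 7 > 2, yield 7**2 = 49
Therefore output = [9, 16, 25, 36, 49].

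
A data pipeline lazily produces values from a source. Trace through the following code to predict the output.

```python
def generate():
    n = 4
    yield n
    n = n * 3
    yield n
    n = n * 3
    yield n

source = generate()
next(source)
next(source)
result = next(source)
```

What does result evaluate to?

Step 1: Trace through generator execution:
  Yield 1: n starts at 4, yield 4
  Yield 2: n = 4 * 3 = 12, yield 12
  Yield 3: n = 12 * 3 = 36, yield 36
Step 2: First next() gets 4, second next() gets the second value, third next() yields 36.
Therefore result = 36.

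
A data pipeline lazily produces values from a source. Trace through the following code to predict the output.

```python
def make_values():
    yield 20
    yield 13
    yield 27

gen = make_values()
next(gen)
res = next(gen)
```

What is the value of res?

Step 1: make_values() creates a generator.
Step 2: next(gen) yields 20 (consumed and discarded).
Step 3: next(gen) yields 13, assigned to res.
Therefore res = 13.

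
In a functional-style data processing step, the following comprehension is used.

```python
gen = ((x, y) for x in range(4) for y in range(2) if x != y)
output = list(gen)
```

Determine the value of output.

Step 1: Nested generator over range(4) x range(2) where x != y:
  (0, 0): excluded (x == y)
  (0, 1): included
  (1, 0): included
  (1, 1): excluded (x == y)
  (2, 0): included
  (2, 1): included
  (3, 0): included
  (3, 1): included
Therefore output = [(0, 1), (1, 0), (2, 0), (2, 1), (3, 0), (3, 1)].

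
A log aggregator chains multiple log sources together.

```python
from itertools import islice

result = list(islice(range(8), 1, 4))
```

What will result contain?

Step 1: islice(range(8), 1, 4) takes elements at indices [1, 4).
Step 2: Elements: [1, 2, 3].
Therefore result = [1, 2, 3].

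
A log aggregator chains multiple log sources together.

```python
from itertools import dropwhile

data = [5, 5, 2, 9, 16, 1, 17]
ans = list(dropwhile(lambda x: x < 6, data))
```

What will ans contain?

Step 1: dropwhile drops elements while < 6:
  5 < 6: dropped
  5 < 6: dropped
  2 < 6: dropped
  9: kept (dropping stopped)
Step 2: Remaining elements kept regardless of condition.
Therefore ans = [9, 16, 1, 17].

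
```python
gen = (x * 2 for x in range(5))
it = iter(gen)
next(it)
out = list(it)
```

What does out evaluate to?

Step 1: Generator produces [0, 2, 4, 6, 8].
Step 2: next(it) consumes first element (0).
Step 3: list(it) collects remaining: [2, 4, 6, 8].
Therefore out = [2, 4, 6, 8].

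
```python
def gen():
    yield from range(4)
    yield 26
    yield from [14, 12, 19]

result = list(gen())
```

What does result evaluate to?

Step 1: Trace yields in order:
  yield 0
  yield 1
  yield 2
  yield 3
  yield 26
  yield 14
  yield 12
  yield 19
Therefore result = [0, 1, 2, 3, 26, 14, 12, 19].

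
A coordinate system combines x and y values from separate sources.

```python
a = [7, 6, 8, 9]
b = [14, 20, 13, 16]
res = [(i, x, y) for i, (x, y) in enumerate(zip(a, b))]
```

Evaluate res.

Step 1: enumerate(zip(a, b)) gives index with paired elements:
  i=0: (7, 14)
  i=1: (6, 20)
  i=2: (8, 13)
  i=3: (9, 16)
Therefore res = [(0, 7, 14), (1, 6, 20), (2, 8, 13), (3, 9, 16)].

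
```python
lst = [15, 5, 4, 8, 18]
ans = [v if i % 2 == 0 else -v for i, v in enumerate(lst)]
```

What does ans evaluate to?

Step 1: For each (i, v), keep v if i is even, negate if odd:
  i=0 (even): keep 15
  i=1 (odd): negate to -5
  i=2 (even): keep 4
  i=3 (odd): negate to -8
  i=4 (even): keep 18
Therefore ans = [15, -5, 4, -8, 18].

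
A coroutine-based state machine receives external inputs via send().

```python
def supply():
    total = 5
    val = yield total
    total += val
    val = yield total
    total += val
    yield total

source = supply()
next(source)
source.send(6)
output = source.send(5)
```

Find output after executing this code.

Step 1: next() -> yield total=5.
Step 2: send(6) -> val=6, total = 5+6 = 11, yield 11.
Step 3: send(5) -> val=5, total = 11+5 = 16, yield 16.
Therefore output = 16.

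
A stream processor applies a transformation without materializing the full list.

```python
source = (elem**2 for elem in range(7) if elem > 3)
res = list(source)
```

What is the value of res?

Step 1: For range(7), keep elem > 3, then square:
  elem=0: 0 <= 3, excluded
  elem=1: 1 <= 3, excluded
  elem=2: 2 <= 3, excluded
  elem=3: 3 <= 3, excluded
  elem=4: 4 > 3, yield 4**2 = 16
  elem=5: 5 > 3, yield 5**2 = 25
  elem=6: 6 > 3, yield 6**2 = 36
Therefore res = [16, 25, 36].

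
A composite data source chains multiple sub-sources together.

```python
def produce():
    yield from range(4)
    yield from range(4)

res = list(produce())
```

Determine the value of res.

Step 1: Trace yields in order:
  yield 0
  yield 1
  yield 2
  yield 3
  yield 0
  yield 1
  yield 2
  yield 3
Therefore res = [0, 1, 2, 3, 0, 1, 2, 3].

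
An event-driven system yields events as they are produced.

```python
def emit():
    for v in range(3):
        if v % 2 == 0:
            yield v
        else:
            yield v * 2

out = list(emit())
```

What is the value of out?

Step 1: For each v in range(3), yield v if even, else v*2:
  v=0 (even): yield 0
  v=1 (odd): yield 1*2 = 2
  v=2 (even): yield 2
Therefore out = [0, 2, 2].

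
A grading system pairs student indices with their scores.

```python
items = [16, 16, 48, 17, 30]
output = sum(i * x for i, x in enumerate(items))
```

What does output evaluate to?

Step 1: Compute i * x for each (i, x) in enumerate([16, 16, 48, 17, 30]):
  i=0, x=16: 0*16 = 0
  i=1, x=16: 1*16 = 16
  i=2, x=48: 2*48 = 96
  i=3, x=17: 3*17 = 51
  i=4, x=30: 4*30 = 120
Step 2: sum = 0 + 16 + 96 + 51 + 120 = 283.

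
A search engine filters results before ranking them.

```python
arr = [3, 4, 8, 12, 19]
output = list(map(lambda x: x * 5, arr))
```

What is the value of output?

Step 1: Apply lambda x: x * 5 to each element:
  3 -> 15
  4 -> 20
  8 -> 40
  12 -> 60
  19 -> 95
Therefore output = [15, 20, 40, 60, 95].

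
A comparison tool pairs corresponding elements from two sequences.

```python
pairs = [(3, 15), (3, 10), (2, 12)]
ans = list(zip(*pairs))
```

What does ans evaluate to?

Step 1: zip(*pairs) transposes: unzips [(3, 15), (3, 10), (2, 12)] into separate sequences.
Step 2: First elements: (3, 3, 2), second elements: (15, 10, 12).
Therefore ans = [(3, 3, 2), (15, 10, 12)].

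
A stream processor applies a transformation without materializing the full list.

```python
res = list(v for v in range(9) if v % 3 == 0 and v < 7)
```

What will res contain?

Step 1: Filter range(9) where v % 3 == 0 and v < 7:
  v=0: both conditions met, included
  v=1: excluded (1 % 3 != 0)
  v=2: excluded (2 % 3 != 0)
  v=3: both conditions met, included
  v=4: excluded (4 % 3 != 0)
  v=5: excluded (5 % 3 != 0)
  v=6: both conditions met, included
  v=7: excluded (7 % 3 != 0, 7 >= 7)
  v=8: excluded (8 % 3 != 0, 8 >= 7)
Therefore res = [0, 3, 6].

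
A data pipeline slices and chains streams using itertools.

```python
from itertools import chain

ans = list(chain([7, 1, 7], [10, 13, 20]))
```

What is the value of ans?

Step 1: chain() concatenates iterables: [7, 1, 7] + [10, 13, 20].
Therefore ans = [7, 1, 7, 10, 13, 20].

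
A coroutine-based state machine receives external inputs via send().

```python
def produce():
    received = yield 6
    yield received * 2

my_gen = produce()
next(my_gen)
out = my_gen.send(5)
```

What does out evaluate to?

Step 1: next(my_gen) advances to first yield, producing 6.
Step 2: send(5) resumes, received = 5.
Step 3: yield received * 2 = 5 * 2 = 10.
Therefore out = 10.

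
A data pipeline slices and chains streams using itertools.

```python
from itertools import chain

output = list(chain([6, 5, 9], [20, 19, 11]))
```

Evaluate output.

Step 1: chain() concatenates iterables: [6, 5, 9] + [20, 19, 11].
Therefore output = [6, 5, 9, 20, 19, 11].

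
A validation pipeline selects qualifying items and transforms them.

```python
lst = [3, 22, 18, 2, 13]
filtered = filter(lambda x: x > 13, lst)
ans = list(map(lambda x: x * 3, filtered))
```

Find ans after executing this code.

Step 1: Filter lst for elements > 13:
  3: removed
  22: kept
  18: kept
  2: removed
  13: removed
Step 2: Map x * 3 on filtered [22, 18]:
  22 -> 66
  18 -> 54
Therefore ans = [66, 54].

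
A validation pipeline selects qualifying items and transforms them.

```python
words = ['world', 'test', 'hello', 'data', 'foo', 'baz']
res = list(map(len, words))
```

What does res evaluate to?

Step 1: Map len() to each word:
  'world' -> 5
  'test' -> 4
  'hello' -> 5
  'data' -> 4
  'foo' -> 3
  'baz' -> 3
Therefore res = [5, 4, 5, 4, 3, 3].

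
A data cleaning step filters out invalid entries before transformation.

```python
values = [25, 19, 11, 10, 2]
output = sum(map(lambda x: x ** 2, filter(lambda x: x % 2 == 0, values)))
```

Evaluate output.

Step 1: Filter even numbers from [25, 19, 11, 10, 2]: [10, 2]
Step 2: Square each: [100, 4]
Step 3: Sum = 104.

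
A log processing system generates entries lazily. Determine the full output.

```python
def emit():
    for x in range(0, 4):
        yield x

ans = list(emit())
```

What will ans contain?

Step 1: The generator yields each value from range(0, 4).
Step 2: list() consumes all yields: [0, 1, 2, 3].
Therefore ans = [0, 1, 2, 3].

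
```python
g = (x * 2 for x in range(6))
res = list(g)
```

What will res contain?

Step 1: For each x in range(6), compute x*2:
  x=0: 0*2 = 0
  x=1: 1*2 = 2
  x=2: 2*2 = 4
  x=3: 3*2 = 6
  x=4: 4*2 = 8
  x=5: 5*2 = 10
Therefore res = [0, 2, 4, 6, 8, 10].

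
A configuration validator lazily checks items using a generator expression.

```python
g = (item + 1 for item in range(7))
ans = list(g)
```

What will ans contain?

Step 1: For each item in range(7), compute item+1:
  item=0: 0+1 = 1
  item=1: 1+1 = 2
  item=2: 2+1 = 3
  item=3: 3+1 = 4
  item=4: 4+1 = 5
  item=5: 5+1 = 6
  item=6: 6+1 = 7
Therefore ans = [1, 2, 3, 4, 5, 6, 7].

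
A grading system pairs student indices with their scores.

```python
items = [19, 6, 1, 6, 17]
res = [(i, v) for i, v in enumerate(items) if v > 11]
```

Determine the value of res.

Step 1: Filter enumerate([19, 6, 1, 6, 17]) keeping v > 11:
  (0, 19): 19 > 11, included
  (1, 6): 6 <= 11, excluded
  (2, 1): 1 <= 11, excluded
  (3, 6): 6 <= 11, excluded
  (4, 17): 17 > 11, included
Therefore res = [(0, 19), (4, 17)].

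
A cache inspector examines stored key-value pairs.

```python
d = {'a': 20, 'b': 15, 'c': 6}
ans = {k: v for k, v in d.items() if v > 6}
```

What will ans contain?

Step 1: Filter items where value > 6:
  'a': 20 > 6: kept
  'b': 15 > 6: kept
  'c': 6 <= 6: removed
Therefore ans = {'a': 20, 'b': 15}.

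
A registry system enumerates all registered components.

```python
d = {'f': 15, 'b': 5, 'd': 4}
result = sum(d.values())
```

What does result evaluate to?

Step 1: d.values() = [15, 5, 4].
Step 2: sum = 24.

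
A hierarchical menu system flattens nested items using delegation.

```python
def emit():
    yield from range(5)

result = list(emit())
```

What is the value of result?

Step 1: yield from delegates to the iterable, yielding each element.
Step 2: Collected values: [0, 1, 2, 3, 4].
Therefore result = [0, 1, 2, 3, 4].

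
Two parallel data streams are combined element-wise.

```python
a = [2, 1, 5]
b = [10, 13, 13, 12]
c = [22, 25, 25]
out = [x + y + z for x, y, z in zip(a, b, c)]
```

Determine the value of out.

Step 1: zip three lists (truncates to shortest, len=3):
  2 + 10 + 22 = 34
  1 + 13 + 25 = 39
  5 + 13 + 25 = 43
Therefore out = [34, 39, 43].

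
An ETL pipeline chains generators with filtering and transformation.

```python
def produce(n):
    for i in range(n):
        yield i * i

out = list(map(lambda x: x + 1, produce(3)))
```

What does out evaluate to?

Step 1: produce(3) yields squares: [0, 1, 4].
Step 2: map adds 1 to each: [1, 2, 5].
Therefore out = [1, 2, 5].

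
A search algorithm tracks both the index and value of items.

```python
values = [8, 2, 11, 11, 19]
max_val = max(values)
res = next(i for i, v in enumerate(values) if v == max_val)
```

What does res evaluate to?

Step 1: max([8, 2, 11, 11, 19]) = 19.
Step 2: Find first index where value == 19:
  Index 0: 8 != 19
  Index 1: 2 != 19
  Index 2: 11 != 19
  Index 3: 11 != 19
  Index 4: 19 == 19, found!
Therefore res = 4.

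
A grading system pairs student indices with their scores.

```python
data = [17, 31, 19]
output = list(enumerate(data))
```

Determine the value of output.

Step 1: enumerate pairs each element with its index:
  (0, 17)
  (1, 31)
  (2, 19)
Therefore output = [(0, 17), (1, 31), (2, 19)].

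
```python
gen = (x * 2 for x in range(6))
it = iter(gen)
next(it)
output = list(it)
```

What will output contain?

Step 1: Generator produces [0, 2, 4, 6, 8, 10].
Step 2: next(it) consumes first element (0).
Step 3: list(it) collects remaining: [2, 4, 6, 8, 10].
Therefore output = [2, 4, 6, 8, 10].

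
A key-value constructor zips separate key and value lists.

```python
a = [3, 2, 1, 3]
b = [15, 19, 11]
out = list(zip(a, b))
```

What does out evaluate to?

Step 1: zip stops at shortest (len(a)=4, len(b)=3):
  Index 0: (3, 15)
  Index 1: (2, 19)
  Index 2: (1, 11)
Step 2: Last element of a (3) has no pair, dropped.
Therefore out = [(3, 15), (2, 19), (1, 11)].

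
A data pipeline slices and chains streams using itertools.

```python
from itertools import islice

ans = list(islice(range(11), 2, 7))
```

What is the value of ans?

Step 1: islice(range(11), 2, 7) takes elements at indices [2, 7).
Step 2: Elements: [2, 3, 4, 5, 6].
Therefore ans = [2, 3, 4, 5, 6].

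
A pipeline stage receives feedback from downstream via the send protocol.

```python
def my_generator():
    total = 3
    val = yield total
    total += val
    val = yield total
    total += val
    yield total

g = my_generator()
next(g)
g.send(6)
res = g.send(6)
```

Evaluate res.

Step 1: next() -> yield total=3.
Step 2: send(6) -> val=6, total = 3+6 = 9, yield 9.
Step 3: send(6) -> val=6, total = 9+6 = 15, yield 15.
Therefore res = 15.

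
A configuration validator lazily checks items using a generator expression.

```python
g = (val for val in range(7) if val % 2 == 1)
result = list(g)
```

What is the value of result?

Step 1: Filter range(7) keeping only odd values:
  val=0: even, excluded
  val=1: odd, included
  val=2: even, excluded
  val=3: odd, included
  val=4: even, excluded
  val=5: odd, included
  val=6: even, excluded
Therefore result = [1, 3, 5].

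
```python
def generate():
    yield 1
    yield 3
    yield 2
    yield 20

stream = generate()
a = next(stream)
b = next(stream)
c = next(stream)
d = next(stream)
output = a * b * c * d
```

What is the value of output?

Step 1: Create generator and consume all values:
  a = next(stream) = 1
  b = next(stream) = 3
  c = next(stream) = 2
  d = next(stream) = 20
Step 2: output = 1 * 3 * 2 * 20 = 120.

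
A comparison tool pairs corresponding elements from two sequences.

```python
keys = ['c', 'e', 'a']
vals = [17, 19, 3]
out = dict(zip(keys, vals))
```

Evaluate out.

Step 1: zip pairs keys with values:
  'c' -> 17
  'e' -> 19
  'a' -> 3
Therefore out = {'c': 17, 'e': 19, 'a': 3}.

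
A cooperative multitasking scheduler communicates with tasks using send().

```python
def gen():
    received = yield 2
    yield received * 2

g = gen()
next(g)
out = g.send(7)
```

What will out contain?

Step 1: next(g) advances to first yield, producing 2.
Step 2: send(7) resumes, received = 7.
Step 3: yield received * 2 = 7 * 2 = 14.
Therefore out = 14.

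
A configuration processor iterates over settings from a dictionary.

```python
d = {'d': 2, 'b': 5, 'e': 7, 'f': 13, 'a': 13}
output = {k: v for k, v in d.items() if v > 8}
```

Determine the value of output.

Step 1: Filter items where value > 8:
  'd': 2 <= 8: removed
  'b': 5 <= 8: removed
  'e': 7 <= 8: removed
  'f': 13 > 8: kept
  'a': 13 > 8: kept
Therefore output = {'f': 13, 'a': 13}.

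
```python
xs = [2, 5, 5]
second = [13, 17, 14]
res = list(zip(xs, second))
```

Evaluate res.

Step 1: zip pairs elements at same index:
  Index 0: (2, 13)
  Index 1: (5, 17)
  Index 2: (5, 14)
Therefore res = [(2, 13), (5, 17), (5, 14)].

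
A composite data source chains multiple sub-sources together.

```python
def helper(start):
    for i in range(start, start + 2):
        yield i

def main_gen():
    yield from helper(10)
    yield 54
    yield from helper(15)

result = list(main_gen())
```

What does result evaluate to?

Step 1: main_gen() delegates to helper(10):
  yield 10
  yield 11
Step 2: yield 54
Step 3: Delegates to helper(15):
  yield 15
  yield 16
Therefore result = [10, 11, 54, 15, 16].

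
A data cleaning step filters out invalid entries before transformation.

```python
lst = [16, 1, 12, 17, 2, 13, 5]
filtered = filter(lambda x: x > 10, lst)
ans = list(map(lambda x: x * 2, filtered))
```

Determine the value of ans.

Step 1: Filter lst for elements > 10:
  16: kept
  1: removed
  12: kept
  17: kept
  2: removed
  13: kept
  5: removed
Step 2: Map x * 2 on filtered [16, 12, 17, 13]:
  16 -> 32
  12 -> 24
  17 -> 34
  13 -> 26
Therefore ans = [32, 24, 34, 26].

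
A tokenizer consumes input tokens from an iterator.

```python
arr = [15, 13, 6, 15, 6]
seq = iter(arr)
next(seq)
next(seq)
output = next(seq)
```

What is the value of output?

Step 1: Create iterator over [15, 13, 6, 15, 6].
Step 2: next() consumes 15.
Step 3: next() consumes 13.
Step 4: next() returns 6.
Therefore output = 6.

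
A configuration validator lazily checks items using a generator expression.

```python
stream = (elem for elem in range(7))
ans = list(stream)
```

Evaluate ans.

Step 1: Generator expression iterates range(7): [0, 1, 2, 3, 4, 5, 6].
Step 2: list() collects all values.
Therefore ans = [0, 1, 2, 3, 4, 5, 6].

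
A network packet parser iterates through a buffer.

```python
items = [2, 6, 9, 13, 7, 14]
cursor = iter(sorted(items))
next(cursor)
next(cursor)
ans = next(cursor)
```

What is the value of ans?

Step 1: sorted([2, 6, 9, 13, 7, 14]) = [2, 6, 7, 9, 13, 14].
Step 2: Create iterator and skip 2 elements.
Step 3: next() returns 7.
Therefore ans = 7.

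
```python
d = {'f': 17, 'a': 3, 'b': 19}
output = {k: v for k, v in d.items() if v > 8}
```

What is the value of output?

Step 1: Filter items where value > 8:
  'f': 17 > 8: kept
  'a': 3 <= 8: removed
  'b': 19 > 8: kept
Therefore output = {'f': 17, 'b': 19}.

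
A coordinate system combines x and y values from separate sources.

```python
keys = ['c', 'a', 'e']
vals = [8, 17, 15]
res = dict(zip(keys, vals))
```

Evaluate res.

Step 1: zip pairs keys with values:
  'c' -> 8
  'a' -> 17
  'e' -> 15
Therefore res = {'c': 8, 'a': 17, 'e': 15}.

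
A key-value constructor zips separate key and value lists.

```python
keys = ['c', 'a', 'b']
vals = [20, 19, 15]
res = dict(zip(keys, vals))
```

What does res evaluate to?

Step 1: zip pairs keys with values:
  'c' -> 20
  'a' -> 19
  'b' -> 15
Therefore res = {'c': 20, 'a': 19, 'b': 15}.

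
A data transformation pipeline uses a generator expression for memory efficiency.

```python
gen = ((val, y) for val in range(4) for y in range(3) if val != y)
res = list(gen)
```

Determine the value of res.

Step 1: Nested generator over range(4) x range(3) where val != y:
  (0, 0): excluded (val == y)
  (0, 1): included
  (0, 2): included
  (1, 0): included
  (1, 1): excluded (val == y)
  (1, 2): included
  (2, 0): included
  (2, 1): included
  (2, 2): excluded (val == y)
  (3, 0): included
  (3, 1): included
  (3, 2): included
Therefore res = [(0, 1), (0, 2), (1, 0), (1, 2), (2, 0), (2, 1), (3, 0), (3, 1), (3, 2)].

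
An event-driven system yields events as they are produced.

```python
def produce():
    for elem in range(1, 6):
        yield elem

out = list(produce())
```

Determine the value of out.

Step 1: The generator yields each value from range(1, 6).
Step 2: list() consumes all yields: [1, 2, 3, 4, 5].
Therefore out = [1, 2, 3, 4, 5].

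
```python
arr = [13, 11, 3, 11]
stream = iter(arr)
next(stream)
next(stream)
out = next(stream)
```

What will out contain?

Step 1: Create iterator over [13, 11, 3, 11].
Step 2: next() consumes 13.
Step 3: next() consumes 11.
Step 4: next() returns 3.
Therefore out = 3.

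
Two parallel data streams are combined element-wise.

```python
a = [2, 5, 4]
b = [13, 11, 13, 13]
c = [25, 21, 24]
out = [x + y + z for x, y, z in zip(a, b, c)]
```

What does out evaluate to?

Step 1: zip three lists (truncates to shortest, len=3):
  2 + 13 + 25 = 40
  5 + 11 + 21 = 37
  4 + 13 + 24 = 41
Therefore out = [40, 37, 41].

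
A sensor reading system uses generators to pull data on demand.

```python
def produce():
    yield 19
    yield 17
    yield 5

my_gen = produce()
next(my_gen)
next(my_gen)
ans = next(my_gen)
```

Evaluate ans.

Step 1: produce() creates a generator.
Step 2: next(my_gen) yields 19 (consumed and discarded).
Step 3: next(my_gen) yields 17 (consumed and discarded).
Step 4: next(my_gen) yields 5, assigned to ans.
Therefore ans = 5.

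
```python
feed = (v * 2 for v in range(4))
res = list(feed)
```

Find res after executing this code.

Step 1: For each v in range(4), compute v*2:
  v=0: 0*2 = 0
  v=1: 1*2 = 2
  v=2: 2*2 = 4
  v=3: 3*2 = 6
Therefore res = [0, 2, 4, 6].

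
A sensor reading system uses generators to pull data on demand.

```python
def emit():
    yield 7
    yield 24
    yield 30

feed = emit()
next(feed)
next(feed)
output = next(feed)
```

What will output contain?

Step 1: emit() creates a generator.
Step 2: next(feed) yields 7 (consumed and discarded).
Step 3: next(feed) yields 24 (consumed and discarded).
Step 4: next(feed) yields 30, assigned to output.
Therefore output = 30.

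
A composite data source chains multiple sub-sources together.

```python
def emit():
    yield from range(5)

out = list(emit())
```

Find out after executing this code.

Step 1: yield from delegates to the iterable, yielding each element.
Step 2: Collected values: [0, 1, 2, 3, 4].
Therefore out = [0, 1, 2, 3, 4].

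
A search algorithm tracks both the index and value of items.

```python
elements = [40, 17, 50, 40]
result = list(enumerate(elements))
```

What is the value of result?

Step 1: enumerate pairs each element with its index:
  (0, 40)
  (1, 17)
  (2, 50)
  (3, 40)
Therefore result = [(0, 40), (1, 17), (2, 50), (3, 40)].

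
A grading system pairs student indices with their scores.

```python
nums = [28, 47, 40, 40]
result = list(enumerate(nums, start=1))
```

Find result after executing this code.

Step 1: enumerate with start=1:
  (1, 28)
  (2, 47)
  (3, 40)
  (4, 40)
Therefore result = [(1, 28), (2, 47), (3, 40), (4, 40)].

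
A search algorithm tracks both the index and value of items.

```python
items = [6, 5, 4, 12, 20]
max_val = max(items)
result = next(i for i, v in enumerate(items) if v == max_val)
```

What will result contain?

Step 1: max([6, 5, 4, 12, 20]) = 20.
Step 2: Find first index where value == 20:
  Index 0: 6 != 20
  Index 1: 5 != 20
  Index 2: 4 != 20
  Index 3: 12 != 20
  Index 4: 20 == 20, found!
Therefore result = 4.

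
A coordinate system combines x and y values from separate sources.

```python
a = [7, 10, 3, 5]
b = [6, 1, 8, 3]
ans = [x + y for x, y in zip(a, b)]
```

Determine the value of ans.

Step 1: Add corresponding elements:
  7 + 6 = 13
  10 + 1 = 11
  3 + 8 = 11
  5 + 3 = 8
Therefore ans = [13, 11, 11, 8].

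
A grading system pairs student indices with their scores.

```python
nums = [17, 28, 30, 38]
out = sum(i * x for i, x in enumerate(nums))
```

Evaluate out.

Step 1: Compute i * x for each (i, x) in enumerate([17, 28, 30, 38]):
  i=0, x=17: 0*17 = 0
  i=1, x=28: 1*28 = 28
  i=2, x=30: 2*30 = 60
  i=3, x=38: 3*38 = 114
Step 2: sum = 0 + 28 + 60 + 114 = 202.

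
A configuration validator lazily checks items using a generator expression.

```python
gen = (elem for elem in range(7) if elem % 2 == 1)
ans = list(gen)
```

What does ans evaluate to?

Step 1: Filter range(7) keeping only odd values:
  elem=0: even, excluded
  elem=1: odd, included
  elem=2: even, excluded
  elem=3: odd, included
  elem=4: even, excluded
  elem=5: odd, included
  elem=6: even, excluded
Therefore ans = [1, 3, 5].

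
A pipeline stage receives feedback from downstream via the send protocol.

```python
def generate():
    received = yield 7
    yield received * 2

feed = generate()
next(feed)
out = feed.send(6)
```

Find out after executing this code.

Step 1: next(feed) advances to first yield, producing 7.
Step 2: send(6) resumes, received = 6.
Step 3: yield received * 2 = 6 * 2 = 12.
Therefore out = 12.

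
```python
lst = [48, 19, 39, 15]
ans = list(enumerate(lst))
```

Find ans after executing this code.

Step 1: enumerate pairs each element with its index:
  (0, 48)
  (1, 19)
  (2, 39)
  (3, 15)
Therefore ans = [(0, 48), (1, 19), (2, 39), (3, 15)].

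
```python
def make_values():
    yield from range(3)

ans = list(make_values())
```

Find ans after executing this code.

Step 1: yield from delegates to the iterable, yielding each element.
Step 2: Collected values: [0, 1, 2].
Therefore ans = [0, 1, 2].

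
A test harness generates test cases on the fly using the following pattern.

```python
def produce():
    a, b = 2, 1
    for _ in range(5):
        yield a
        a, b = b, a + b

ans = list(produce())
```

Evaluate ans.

Step 1: Fibonacci-like sequence starting with a=2, b=1:
  Iteration 1: yield a=2, then a,b = 1,3
  Iteration 2: yield a=1, then a,b = 3,4
  Iteration 3: yield a=3, then a,b = 4,7
  Iteration 4: yield a=4, then a,b = 7,11
  Iteration 5: yield a=7, then a,b = 11,18
Therefore ans = [2, 1, 3, 4, 7].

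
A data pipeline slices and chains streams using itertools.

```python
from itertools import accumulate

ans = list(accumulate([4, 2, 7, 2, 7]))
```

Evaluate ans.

Step 1: accumulate computes running sums:
  + 4 = 4
  + 2 = 6
  + 7 = 13
  + 2 = 15
  + 7 = 22
Therefore ans = [4, 6, 13, 15, 22].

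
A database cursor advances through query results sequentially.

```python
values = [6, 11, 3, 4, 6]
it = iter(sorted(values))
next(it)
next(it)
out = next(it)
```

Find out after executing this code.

Step 1: sorted([6, 11, 3, 4, 6]) = [3, 4, 6, 6, 11].
Step 2: Create iterator and skip 2 elements.
Step 3: next() returns 6.
Therefore out = 6.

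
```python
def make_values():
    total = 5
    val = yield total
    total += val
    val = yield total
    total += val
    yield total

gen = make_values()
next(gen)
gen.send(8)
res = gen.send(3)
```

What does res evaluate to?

Step 1: next() -> yield total=5.
Step 2: send(8) -> val=8, total = 5+8 = 13, yield 13.
Step 3: send(3) -> val=3, total = 13+3 = 16, yield 16.
Therefore res = 16.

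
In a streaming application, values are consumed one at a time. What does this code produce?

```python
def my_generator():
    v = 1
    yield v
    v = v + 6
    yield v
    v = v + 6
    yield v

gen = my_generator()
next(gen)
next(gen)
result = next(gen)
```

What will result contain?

Step 1: Trace through generator execution:
  Yield 1: v starts at 1, yield 1
  Yield 2: v = 1 + 6 = 7, yield 7
  Yield 3: v = 7 + 6 = 13, yield 13
Step 2: First next() gets 1, second next() gets the second value, third next() yields 13.
Therefore result = 13.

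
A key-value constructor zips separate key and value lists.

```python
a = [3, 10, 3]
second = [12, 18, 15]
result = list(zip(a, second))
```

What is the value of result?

Step 1: zip pairs elements at same index:
  Index 0: (3, 12)
  Index 1: (10, 18)
  Index 2: (3, 15)
Therefore result = [(3, 12), (10, 18), (3, 15)].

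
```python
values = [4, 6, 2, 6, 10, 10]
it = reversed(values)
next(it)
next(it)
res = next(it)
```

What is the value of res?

Step 1: reversed([4, 6, 2, 6, 10, 10]) gives iterator: [10, 10, 6, 2, 6, 4].
Step 2: First next() = 10, second next() = 10.
Step 3: Third next() = 6.
Therefore res = 6.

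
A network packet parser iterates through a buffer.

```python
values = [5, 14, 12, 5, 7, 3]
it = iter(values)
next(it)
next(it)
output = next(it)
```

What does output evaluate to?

Step 1: Create iterator over [5, 14, 12, 5, 7, 3].
Step 2: next() consumes 5.
Step 3: next() consumes 14.
Step 4: next() returns 12.
Therefore output = 12.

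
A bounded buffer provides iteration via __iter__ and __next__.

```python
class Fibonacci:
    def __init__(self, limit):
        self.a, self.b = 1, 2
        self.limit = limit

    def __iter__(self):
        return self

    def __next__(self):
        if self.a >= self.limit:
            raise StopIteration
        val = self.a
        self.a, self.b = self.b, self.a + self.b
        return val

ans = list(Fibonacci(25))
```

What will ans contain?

Step 1: Fibonacci-like sequence (a=1, b=2) until >= 25:
  Yield 1, then a,b = 2,3
  Yield 2, then a,b = 3,5
  Yield 3, then a,b = 5,8
  Yield 5, then a,b = 8,13
  Yield 8, then a,b = 13,21
  Yield 13, then a,b = 21,34
  Yield 21, then a,b = 34,55
Step 2: 34 >= 25, stop.
Therefore ans = [1, 2, 3, 5, 8, 13, 21].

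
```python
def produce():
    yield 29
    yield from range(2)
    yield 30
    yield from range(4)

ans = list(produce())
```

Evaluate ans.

Step 1: Trace yields in order:
  yield 29
  yield 0
  yield 1
  yield 30
  yield 0
  yield 1
  yield 2
  yield 3
Therefore ans = [29, 0, 1, 30, 0, 1, 2, 3].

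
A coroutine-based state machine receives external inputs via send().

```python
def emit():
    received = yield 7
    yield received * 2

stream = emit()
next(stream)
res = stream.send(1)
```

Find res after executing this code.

Step 1: next(stream) advances to first yield, producing 7.
Step 2: send(1) resumes, received = 1.
Step 3: yield received * 2 = 1 * 2 = 2.
Therefore res = 2.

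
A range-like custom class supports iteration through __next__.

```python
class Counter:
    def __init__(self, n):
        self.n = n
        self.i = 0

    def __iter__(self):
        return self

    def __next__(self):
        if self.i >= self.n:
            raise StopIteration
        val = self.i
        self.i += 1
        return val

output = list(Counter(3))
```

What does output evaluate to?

Step 1: Counter(3) creates an iterator counting 0 to 2.
Step 2: list() consumes all values: [0, 1, 2].
Therefore output = [0, 1, 2].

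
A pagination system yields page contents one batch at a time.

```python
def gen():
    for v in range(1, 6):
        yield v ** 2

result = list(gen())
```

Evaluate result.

Step 1: For each v in range(1, 6), yield v**2:
  v=1: yield 1**2 = 1
  v=2: yield 2**2 = 4
  v=3: yield 3**2 = 9
  v=4: yield 4**2 = 16
  v=5: yield 5**2 = 25
Therefore result = [1, 4, 9, 16, 25].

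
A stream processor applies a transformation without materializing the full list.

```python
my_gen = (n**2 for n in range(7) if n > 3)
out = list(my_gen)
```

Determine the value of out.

Step 1: For range(7), keep n > 3, then square:
  n=0: 0 <= 3, excluded
  n=1: 1 <= 3, excluded
  n=2: 2 <= 3, excluded
  n=3: 3 <= 3, excluded
  n=4: 4 > 3, yield 4**2 = 16
  n=5: 5 > 3, yield 5**2 = 25
  n=6: 6 > 3, yield 6**2 = 36
Therefore out = [16, 25, 36].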